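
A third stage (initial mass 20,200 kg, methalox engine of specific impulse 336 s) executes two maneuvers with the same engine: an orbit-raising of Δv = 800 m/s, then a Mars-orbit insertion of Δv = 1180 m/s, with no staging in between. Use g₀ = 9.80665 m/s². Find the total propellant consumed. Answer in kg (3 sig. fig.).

total propellant consumed ≈ 9120 kg

v_e = Isp · g₀ = 336 × 9.80665 = 3295.0 m/s.
After the first burn: m = 20200 × exp(−800/3295.0) = 20200 × 0.78444 = 15,845.7 kg.
After the second burn: m = 15,845.7 × exp(−1180/3295.0) = 15,845.7 × 0.69899 = 11,076 kg.
Total propellant = m₀ − m_final = 20200 − 11,076 = 9,124 kg.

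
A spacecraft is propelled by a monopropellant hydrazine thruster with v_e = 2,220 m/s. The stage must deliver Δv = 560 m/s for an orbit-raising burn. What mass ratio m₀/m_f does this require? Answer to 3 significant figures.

mass ratio ≈ 1.29

m₀/m_f = exp(Δv / v_e) = exp(560 / 2220.0) = exp(0.2523) = 1.2869.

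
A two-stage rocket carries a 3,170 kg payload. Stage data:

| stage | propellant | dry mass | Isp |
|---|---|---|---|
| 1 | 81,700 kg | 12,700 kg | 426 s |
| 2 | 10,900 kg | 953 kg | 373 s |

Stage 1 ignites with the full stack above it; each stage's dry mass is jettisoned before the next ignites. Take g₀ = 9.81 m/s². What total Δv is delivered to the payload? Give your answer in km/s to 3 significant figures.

Δv ≈ 10.5 km/s

Ignition mass of stage 1 = 81,700+12,700 + 10,900+953 + 3,170 = 109,423 kg.
Stage 1: m₀ = 109,423 kg, m_f = 109,423 − 81,700 = 27,723 kg; Δv = 426×9.81×ln(3.947) = 4179.1×1.3730 ≈ 5738 m/s.
Stage 2: m₀ = 15,023 kg, m_f = 15,023 − 10,900 = 4,123 kg; Δv = 373×9.81×ln(3.644) = 3659.1×1.2930 ≈ 4731 m/s.
Total Δv = 5738 + 4731 = 10469 m/s.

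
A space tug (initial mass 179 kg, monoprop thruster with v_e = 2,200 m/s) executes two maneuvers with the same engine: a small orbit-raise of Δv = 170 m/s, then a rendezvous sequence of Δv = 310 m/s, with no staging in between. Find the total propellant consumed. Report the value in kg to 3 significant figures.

total propellant consumed ≈ 35.1 kg

After the first burn: m = 179 × exp(−170/2200.0) = 179 × 0.92564 = 165.69 kg.
After the second burn: m = 165.69 × exp(−310/2200.0) = 165.69 × 0.86857 = 143.913 kg.
Total propellant = m₀ − m_final = 179 − 143.913 = 35.087 kg.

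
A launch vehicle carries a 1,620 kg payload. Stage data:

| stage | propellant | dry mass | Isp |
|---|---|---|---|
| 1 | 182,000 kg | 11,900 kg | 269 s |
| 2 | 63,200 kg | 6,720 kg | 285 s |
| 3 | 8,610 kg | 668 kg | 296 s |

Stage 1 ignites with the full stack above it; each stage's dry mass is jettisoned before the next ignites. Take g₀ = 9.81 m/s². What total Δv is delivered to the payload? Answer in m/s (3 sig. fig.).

Δv ≈ 11700 m/s

Ignition mass of stage 1 = 182,000+11,900 + 63,200+6,720 + 8,610+668 + 1,620 = 274,718 kg.
Stage 1: m₀ = 274,718 kg, m_f = 274,718 − 182,000 = 92,718 kg; Δv = 269×9.81×ln(2.963) = 2638.9×1.0862 ≈ 2866 m/s.
Stage 2: m₀ = 80,818 kg, m_f = 80,818 − 63,200 = 17,618 kg; Δv = 285×9.81×ln(4.587) = 2795.9×1.5233 ≈ 4259 m/s.
Stage 3: m₀ = 10,898 kg, m_f = 10,898 − 8,610 = 2,288 kg; Δv = 296×9.81×ln(4.763) = 2903.8×1.5609 ≈ 4532 m/s.
Total Δv = 2866 + 4259 + 4532 = 11657 m/s.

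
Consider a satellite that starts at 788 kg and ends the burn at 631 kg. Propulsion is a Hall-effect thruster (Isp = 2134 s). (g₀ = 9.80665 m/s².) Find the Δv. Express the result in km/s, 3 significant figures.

v_e = Isp · g₀ = 2134 × 9.80665 = 20927.4 m/s.
Δv = v_e · ln(m₀/m_f) = 20927.4 × ln(1.249) = 20927.4 × 0.2222 ≈ 4649.9 m/s.

Δv ≈ 4.65 km/s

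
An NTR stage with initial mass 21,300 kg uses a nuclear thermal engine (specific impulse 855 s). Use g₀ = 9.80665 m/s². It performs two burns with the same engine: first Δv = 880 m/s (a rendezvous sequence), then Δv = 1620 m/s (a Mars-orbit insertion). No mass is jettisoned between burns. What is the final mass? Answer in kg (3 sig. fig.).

v_e = Isp · g₀ = 855 × 9.80665 = 8384.7 m/s.
After the first burn: m = 21300 × exp(−880/8384.7) = 21300 × 0.90037 = 19,177.9 kg.
After the second burn: m = 19,177.9 × exp(−1620/8384.7) = 19,177.9 × 0.82431 = 15,808.5 kg.

final mass ≈ 15800 kg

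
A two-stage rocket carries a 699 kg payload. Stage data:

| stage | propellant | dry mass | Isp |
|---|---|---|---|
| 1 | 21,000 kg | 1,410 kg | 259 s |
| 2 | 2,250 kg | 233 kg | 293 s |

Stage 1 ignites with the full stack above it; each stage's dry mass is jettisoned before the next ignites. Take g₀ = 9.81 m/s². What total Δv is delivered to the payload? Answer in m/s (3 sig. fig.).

Ignition mass of stage 1 = 21,000+1,410 + 2,250+233 + 699 = 25,592 kg.
Stage 1: m₀ = 25,592 kg, m_f = 25,592 − 21,000 = 4,592 kg; Δv = 259×9.81×ln(5.573) = 2540.8×1.7180 ≈ 4365 m/s.
Stage 2: m₀ = 3,182 kg, m_f = 3,182 − 2,250 = 932 kg; Δv = 293×9.81×ln(3.414) = 2874.3×1.2279 ≈ 3529 m/s.
Total Δv = 4365 + 3529 = 7894 m/s.

Δv ≈ 7890 m/s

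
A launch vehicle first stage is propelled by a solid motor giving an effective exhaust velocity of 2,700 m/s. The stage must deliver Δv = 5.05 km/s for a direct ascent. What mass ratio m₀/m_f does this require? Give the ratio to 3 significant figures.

m₀/m_f = exp(Δv / v_e) = exp(5050 / 2700.0) = exp(1.8704) = 6.4907.

mass ratio ≈ 6.49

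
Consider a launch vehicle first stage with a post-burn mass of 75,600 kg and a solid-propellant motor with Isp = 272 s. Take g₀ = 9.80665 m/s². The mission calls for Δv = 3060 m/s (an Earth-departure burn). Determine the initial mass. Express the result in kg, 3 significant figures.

initial mass ≈ 238000 kg

v_e = Isp · g₀ = 272 × 9.80665 = 2667.4 m/s.
By the Tsiolkovsky rocket equation, m₀/m_f = exp(Δv / v_e) = exp(3060 / 2667.4) = exp(1.1472) = 3.1493.
m₀ = m_f × 3.1493 = 75,600 × 3.1493 = 238,087 kg.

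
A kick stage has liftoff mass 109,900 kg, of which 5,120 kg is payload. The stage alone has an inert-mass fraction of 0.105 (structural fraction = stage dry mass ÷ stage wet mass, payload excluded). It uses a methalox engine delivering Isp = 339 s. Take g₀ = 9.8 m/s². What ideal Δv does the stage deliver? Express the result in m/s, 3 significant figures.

Δv ≈ 6380 m/s

Stage wet mass = m₀ − payload = 109,900 − 5,120 = 104,780 kg.
Stage dry mass = ε × stage wet mass = 0.105 × 104,780 = 11,001.9 kg.
Burnout mass m_f = stage dry + payload = 11,001.9 + 5,120 = 16,121.9 kg.
v_e = Isp · g₀ = 339 × 9.8 = 3322.2 m/s.
Δv = v_e · ln(109,900/16,121.9) = 3322.2 × ln(6.817) = 3322.2 × 1.9194 ≈ 6377 m/s.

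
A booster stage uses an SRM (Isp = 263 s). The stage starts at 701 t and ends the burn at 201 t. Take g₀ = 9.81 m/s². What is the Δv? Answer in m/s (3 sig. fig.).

v_e = Isp · g₀ = 263 × 9.81 = 2580.0 m/s.
Δv = v_e · ln(m₀/m_f) = 2580.0 × ln(3.488) = 2580.0 × 1.2492 ≈ 3223.0 m/s.

Δv ≈ 3220 m/s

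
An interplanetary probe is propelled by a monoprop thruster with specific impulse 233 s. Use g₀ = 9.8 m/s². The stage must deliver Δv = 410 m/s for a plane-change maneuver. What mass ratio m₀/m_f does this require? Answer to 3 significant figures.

mass ratio ≈ 1.20

v_e = Isp · g₀ = 233 × 9.8 = 2283.4 m/s.
m₀/m_f = exp(Δv / v_e) = exp(410 / 2283.4) = exp(0.1796) = 1.1967.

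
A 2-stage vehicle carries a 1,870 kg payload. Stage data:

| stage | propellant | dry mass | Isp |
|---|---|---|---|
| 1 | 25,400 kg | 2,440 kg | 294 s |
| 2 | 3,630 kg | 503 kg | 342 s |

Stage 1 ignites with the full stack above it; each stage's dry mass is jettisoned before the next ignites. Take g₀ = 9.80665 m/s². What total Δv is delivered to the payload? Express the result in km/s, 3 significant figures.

Ignition mass of stage 1 = 25,400+2,440 + 3,630+503 + 1,870 = 33,843 kg.
Stage 1: m₀ = 33,843 kg, m_f = 33,843 − 25,400 = 8,443 kg; Δv = 294×9.80665×ln(4.008) = 2883.2×1.3884 ≈ 4003 m/s.
Stage 2: m₀ = 6,003 kg, m_f = 6,003 − 3,630 = 2,373 kg; Δv = 342×9.80665×ln(2.53) = 3353.9×0.9281 ≈ 3113 m/s.
Total Δv = 4003 + 3113 = 7116 m/s.

Δv ≈ 7.12 km/s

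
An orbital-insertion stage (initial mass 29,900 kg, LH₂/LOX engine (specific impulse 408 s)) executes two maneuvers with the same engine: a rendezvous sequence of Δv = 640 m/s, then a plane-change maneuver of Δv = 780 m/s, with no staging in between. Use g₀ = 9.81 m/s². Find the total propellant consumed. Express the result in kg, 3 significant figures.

total propellant consumed ≈ 8930 kg

v_e = Isp · g₀ = 408 × 9.81 = 4002.5 m/s.
After the first burn: m = 29900 × exp(−640/4002.5) = 29900 × 0.85223 = 25,481.7 kg.
After the second burn: m = 25,481.7 × exp(−780/4002.5) = 25,481.7 × 0.82293 = 20,969.7 kg.
Total propellant = m₀ − m_final = 29900 − 20,969.7 = 8,930.3 kg.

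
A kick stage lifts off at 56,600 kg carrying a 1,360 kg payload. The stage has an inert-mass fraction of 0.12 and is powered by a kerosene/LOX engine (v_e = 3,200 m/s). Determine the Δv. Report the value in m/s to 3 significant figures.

Δv ≈ 6270 m/s

Stage wet mass = m₀ − payload = 56,600 − 1,360 = 55,240 kg.
Stage dry mass = ε × stage wet mass = 0.12 × 55,240 = 6,628.8 kg.
Burnout mass m_f = stage dry + payload = 6,628.8 + 1,360 = 7,988.8 kg.
Δv = v_e · ln(56,600/7,988.8) = 3200.0 × ln(7.085) = 3200.0 × 1.9580 ≈ 6265 m/s.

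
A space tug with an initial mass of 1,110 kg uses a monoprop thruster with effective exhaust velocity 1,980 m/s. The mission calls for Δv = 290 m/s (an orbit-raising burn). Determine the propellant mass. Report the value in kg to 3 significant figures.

From the ideal rocket equation, m₀/m_f = exp(Δv / v_e) = exp(290 / 1980.0) = exp(0.1465) = 1.1577.
m_f = 1,110 / 1.1577 = 958.798 kg, so propellant = m₀ − m_f = 1,110 − 958.798 = 151.202 kg.

propellant mass ≈ 151 kg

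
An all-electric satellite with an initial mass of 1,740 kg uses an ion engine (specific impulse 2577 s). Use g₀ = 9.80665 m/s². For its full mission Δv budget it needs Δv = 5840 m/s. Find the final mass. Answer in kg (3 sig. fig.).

final mass ≈ 1380 kg

v_e = Isp · g₀ = 2577 × 9.80665 = 25271.7 m/s.
From the ideal rocket equation, m₀/m_f = exp(Δv / v_e) = exp(5840 / 25271.7) = exp(0.2311) = 1.2600.
m_f = m₀ / 1.2600 = 1,740 / 1.2600 = 1,380.95 kg.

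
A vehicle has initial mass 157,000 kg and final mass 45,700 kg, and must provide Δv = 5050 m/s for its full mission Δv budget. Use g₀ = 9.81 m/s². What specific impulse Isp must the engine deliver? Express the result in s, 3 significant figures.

ln(m₀/m_f) = ln(157000/45700) = ln(3.435) = 1.2341.
Using Δv = v_e ln(m₀/m_f): v_e = Δv / ln(m₀/m_f) = 5050 / 1.2341 = 4091.9 m/s.
Isp = v_e / g₀ = 4091.9 / 9.81 = 417.1 s.

Isp ≈ 417 s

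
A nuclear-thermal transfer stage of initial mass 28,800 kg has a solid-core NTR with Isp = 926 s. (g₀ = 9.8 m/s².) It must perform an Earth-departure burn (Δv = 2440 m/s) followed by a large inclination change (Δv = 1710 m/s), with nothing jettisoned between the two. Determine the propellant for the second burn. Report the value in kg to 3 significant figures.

propellant for the second burn ≈ 3780 kg

v_e = Isp · g₀ = 926 × 9.8 = 9074.8 m/s.
After the first burn: m = 28800 × exp(−2440/9074.8) = 28800 × 0.76424 = 22,010.1 kg.
After the second burn: m = 22,010.1 × exp(−1710/9074.8) = 22,010.1 × 0.82826 = 18,230.1 kg.
Second-burn propellant = 22,010.1 − 18,230.1 = 3,780 kg.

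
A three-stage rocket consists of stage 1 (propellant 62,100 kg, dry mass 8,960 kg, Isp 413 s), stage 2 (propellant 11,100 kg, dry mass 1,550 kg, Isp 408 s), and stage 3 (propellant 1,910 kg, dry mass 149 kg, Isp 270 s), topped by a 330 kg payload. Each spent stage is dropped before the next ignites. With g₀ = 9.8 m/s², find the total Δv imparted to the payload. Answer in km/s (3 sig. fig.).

Δv ≈ 14.8 km/s

Ignition mass of stage 1 = 62,100+8,960 + 11,100+1,550 + 1,910+149 + 330 = 86,099 kg.
Stage 1: m₀ = 86,099 kg, m_f = 86,099 − 62,100 = 23,999 kg; Δv = 413×9.8×ln(3.588) = 4047.4×1.2775 ≈ 5170 m/s.
Stage 2: m₀ = 15,039 kg, m_f = 15,039 − 11,100 = 3,939 kg; Δv = 408×9.8×ln(3.818) = 3998.4×1.3397 ≈ 5357 m/s.
Stage 3: m₀ = 2,389 kg, m_f = 2,389 − 1,910 = 479 kg; Δv = 270×9.8×ln(4.987) = 2646.0×1.6069 ≈ 4252 m/s.
Total Δv = 5170 + 5357 + 4252 = 14779 m/s.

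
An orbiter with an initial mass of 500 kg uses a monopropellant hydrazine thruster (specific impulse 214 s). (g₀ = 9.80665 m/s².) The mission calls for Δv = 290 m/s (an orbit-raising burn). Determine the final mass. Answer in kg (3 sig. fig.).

final mass ≈ 435 kg

v_e = Isp · g₀ = 214 × 9.80665 = 2098.6 m/s.
m₀/m_f = exp(Δv / v_e) = exp(290 / 2098.6) = exp(0.1382) = 1.1482.
m_f = m₀ / 1.1482 = 500 / 1.1482 = 435.464 kg.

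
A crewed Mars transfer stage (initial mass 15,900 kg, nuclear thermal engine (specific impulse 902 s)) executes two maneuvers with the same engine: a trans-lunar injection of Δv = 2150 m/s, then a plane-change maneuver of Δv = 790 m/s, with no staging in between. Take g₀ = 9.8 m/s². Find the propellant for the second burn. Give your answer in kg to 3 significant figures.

propellant for the second burn ≈ 1070 kg

v_e = Isp · g₀ = 902 × 9.8 = 8839.6 m/s.
After the first burn: m = 15900 × exp(−2150/8839.6) = 15900 × 0.78410 = 12,467.2 kg.
After the second burn: m = 12,467.2 × exp(−790/8839.6) = 12,467.2 × 0.91451 = 11,401.4 kg.
Second-burn propellant = 12,467.2 − 11,401.4 = 1,065.8 kg.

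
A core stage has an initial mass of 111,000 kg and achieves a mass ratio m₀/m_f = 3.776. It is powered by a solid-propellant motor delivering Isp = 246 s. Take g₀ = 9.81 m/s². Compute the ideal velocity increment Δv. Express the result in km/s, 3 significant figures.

v_e = Isp · g₀ = 246 × 9.81 = 2413.3 m/s.
Δv = v_e · ln(3.776) = 2413.3 × 1.3287 ≈ 3206.4 m/s.

Δv ≈ 3.21 km/s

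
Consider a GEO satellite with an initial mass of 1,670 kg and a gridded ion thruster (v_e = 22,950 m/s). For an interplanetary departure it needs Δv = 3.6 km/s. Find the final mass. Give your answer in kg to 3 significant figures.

From the ideal rocket equation, m₀/m_f = exp(Δv / v_e) = exp(3600 / 22950.0) = exp(0.1569) = 1.1698.
m_f = m₀ / 1.1698 = 1,670 / 1.1698 = 1,427.59 kg.

final mass ≈ 1430 kg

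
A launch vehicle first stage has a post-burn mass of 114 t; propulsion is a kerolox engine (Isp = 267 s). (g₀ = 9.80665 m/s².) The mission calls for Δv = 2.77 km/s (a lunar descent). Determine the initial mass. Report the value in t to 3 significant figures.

v_e = Isp · g₀ = 267 × 9.80665 = 2618.4 m/s.
m₀/m_f = exp(Δv / v_e) = exp(2770 / 2618.4) = exp(1.0579) = 2.8803.
m₀ = m_f × 2.8803 = 114 × 2.8803 = 328.354 t.

initial mass ≈ 328 t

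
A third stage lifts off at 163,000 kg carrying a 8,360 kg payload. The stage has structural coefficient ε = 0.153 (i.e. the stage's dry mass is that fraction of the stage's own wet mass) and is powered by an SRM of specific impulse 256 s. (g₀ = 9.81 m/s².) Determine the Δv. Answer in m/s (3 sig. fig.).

Stage wet mass = m₀ − payload = 163,000 − 8,360 = 154,640 kg.
Stage dry mass = ε × stage wet mass = 0.153 × 154,640 = 23,659.9 kg.
Burnout mass m_f = stage dry + payload = 23,659.9 + 8,360 = 32,019.9 kg.
v_e = Isp · g₀ = 256 × 9.81 = 2511.4 m/s.
Δv = v_e · ln(163,000/32,019.9) = 2511.4 × ln(5.091) = 2511.4 × 1.6274 ≈ 4087 m/s.

Δv ≈ 4090 m/s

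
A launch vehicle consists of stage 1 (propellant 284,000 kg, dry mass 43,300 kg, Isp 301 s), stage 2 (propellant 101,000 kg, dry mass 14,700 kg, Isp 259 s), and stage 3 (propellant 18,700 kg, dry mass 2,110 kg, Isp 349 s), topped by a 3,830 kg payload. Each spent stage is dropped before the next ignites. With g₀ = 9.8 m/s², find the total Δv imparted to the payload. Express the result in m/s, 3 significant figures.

Δv ≈ 10900 m/s

Ignition mass of stage 1 = 284,000+43,300 + 101,000+14,700 + 18,700+2,110 + 3,830 = 467,640 kg.
Stage 1: m₀ = 467,640 kg, m_f = 467,640 − 284,000 = 183,640 kg; Δv = 301×9.8×ln(2.547) = 2949.8×0.9347 ≈ 2757 m/s.
Stage 2: m₀ = 140,340 kg, m_f = 140,340 − 101,000 = 39,340 kg; Δv = 259×9.8×ln(3.567) = 2538.2×1.2718 ≈ 3228 m/s.
Stage 3: m₀ = 24,640 kg, m_f = 24,640 − 18,700 = 5,940 kg; Δv = 349×9.8×ln(4.148) = 3420.2×1.4227 ≈ 4866 m/s.
Total Δv = 2757 + 3228 + 4866 = 10851 m/s.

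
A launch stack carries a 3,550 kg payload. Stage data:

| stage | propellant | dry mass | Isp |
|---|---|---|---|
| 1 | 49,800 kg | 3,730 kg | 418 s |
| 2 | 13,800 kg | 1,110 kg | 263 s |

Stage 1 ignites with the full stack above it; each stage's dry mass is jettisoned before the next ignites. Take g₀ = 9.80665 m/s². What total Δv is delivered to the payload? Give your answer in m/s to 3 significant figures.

Ignition mass of stage 1 = 49,800+3,730 + 13,800+1,110 + 3,550 = 71,990 kg.
Stage 1: m₀ = 71,990 kg, m_f = 71,990 − 49,800 = 22,190 kg; Δv = 418×9.80665×ln(3.244) = 4099.2×1.1769 ≈ 4824 m/s.
Stage 2: m₀ = 18,460 kg, m_f = 18,460 − 13,800 = 4,660 kg; Δv = 263×9.80665×ln(3.961) = 2579.1×1.3766 ≈ 3550 m/s.
Total Δv = 4824 + 3550 = 8374 m/s.

Δv ≈ 8370 m/s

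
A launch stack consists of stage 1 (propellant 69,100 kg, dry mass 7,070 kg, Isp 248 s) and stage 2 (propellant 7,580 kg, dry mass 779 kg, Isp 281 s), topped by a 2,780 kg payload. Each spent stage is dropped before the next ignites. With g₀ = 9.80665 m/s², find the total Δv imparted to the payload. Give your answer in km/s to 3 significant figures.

Ignition mass of stage 1 = 69,100+7,070 + 7,580+779 + 2,780 = 87,309 kg.
Stage 1: m₀ = 87,309 kg, m_f = 87,309 − 69,100 = 18,209 kg; Δv = 248×9.80665×ln(4.795) = 2432.0×1.5675 ≈ 3812 m/s.
Stage 2: m₀ = 11,139 kg, m_f = 11,139 − 7,580 = 3,559 kg; Δv = 281×9.80665×ln(3.13) = 2755.7×1.1410 ≈ 3144 m/s.
Total Δv = 3812 + 3144 = 6956 m/s.

Δv ≈ 6.96 km/s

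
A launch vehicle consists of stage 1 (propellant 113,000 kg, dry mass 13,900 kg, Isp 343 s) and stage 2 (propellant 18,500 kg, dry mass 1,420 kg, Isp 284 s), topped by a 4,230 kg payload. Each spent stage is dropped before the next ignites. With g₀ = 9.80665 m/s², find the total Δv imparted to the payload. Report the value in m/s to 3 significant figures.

Ignition mass of stage 1 = 113,000+13,900 + 18,500+1,420 + 4,230 = 151,050 kg.
Stage 1: m₀ = 151,050 kg, m_f = 151,050 − 113,000 = 38,050 kg; Δv = 343×9.80665×ln(3.97) = 3363.7×1.3787 ≈ 4638 m/s.
Stage 2: m₀ = 24,150 kg, m_f = 24,150 − 18,500 = 5,650 kg; Δv = 284×9.80665×ln(4.274) = 2785.1×1.4526 ≈ 4046 m/s.
Total Δv = 4638 + 4046 = 8684 m/s.

Δv ≈ 8680 m/s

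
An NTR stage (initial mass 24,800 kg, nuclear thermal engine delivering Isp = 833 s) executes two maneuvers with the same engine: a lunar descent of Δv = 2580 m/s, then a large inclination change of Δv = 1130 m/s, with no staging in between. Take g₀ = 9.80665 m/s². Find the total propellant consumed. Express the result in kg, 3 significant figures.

total propellant consumed ≈ 9050 kg

v_e = Isp · g₀ = 833 × 9.80665 = 8168.9 m/s.
After the first burn: m = 24800 × exp(−2580/8168.9) = 24800 × 0.72918 = 18,083.7 kg.
After the second burn: m = 18,083.7 × exp(−1130/8168.9) = 18,083.7 × 0.87081 = 15,747.5 kg.
Total propellant = m₀ − m_final = 24800 − 15,747.5 = 9,052.5 kg.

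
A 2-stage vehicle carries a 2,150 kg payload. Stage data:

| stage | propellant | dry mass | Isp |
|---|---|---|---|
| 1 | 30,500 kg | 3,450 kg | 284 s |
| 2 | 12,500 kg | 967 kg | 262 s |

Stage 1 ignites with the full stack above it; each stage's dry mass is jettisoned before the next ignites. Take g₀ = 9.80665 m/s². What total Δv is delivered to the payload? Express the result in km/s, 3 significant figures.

Δv ≈ 6.80 km/s

Ignition mass of stage 1 = 30,500+3,450 + 12,500+967 + 2,150 = 49,567 kg.
Stage 1: m₀ = 49,567 kg, m_f = 49,567 − 30,500 = 19,067 kg; Δv = 284×9.80665×ln(2.6) = 2785.1×0.9554 ≈ 2661 m/s.
Stage 2: m₀ = 15,617 kg, m_f = 15,617 − 12,500 = 3,117 kg; Δv = 262×9.80665×ln(5.01) = 2569.3×1.6115 ≈ 4140 m/s.
Total Δv = 2661 + 4140 = 6801 m/s.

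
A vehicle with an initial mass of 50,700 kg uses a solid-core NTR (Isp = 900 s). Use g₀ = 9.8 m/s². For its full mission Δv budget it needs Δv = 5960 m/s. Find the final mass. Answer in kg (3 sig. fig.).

v_e = Isp · g₀ = 900 × 9.8 = 8820.0 m/s.
m₀/m_f = exp(Δv / v_e) = exp(5960 / 8820.0) = exp(0.6757) = 1.9655.
m_f = m₀ / 1.9655 = 50,700 / 1.9655 = 25,795 kg.

final mass ≈ 25800 kg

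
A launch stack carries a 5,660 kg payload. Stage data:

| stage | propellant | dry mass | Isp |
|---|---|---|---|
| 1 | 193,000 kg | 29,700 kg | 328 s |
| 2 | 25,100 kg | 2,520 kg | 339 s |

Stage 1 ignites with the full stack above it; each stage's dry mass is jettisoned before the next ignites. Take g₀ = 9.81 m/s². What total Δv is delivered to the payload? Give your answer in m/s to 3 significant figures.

Ignition mass of stage 1 = 193,000+29,700 + 25,100+2,520 + 5,660 = 255,980 kg.
Stage 1: m₀ = 255,980 kg, m_f = 255,980 − 193,000 = 62,980 kg; Δv = 328×9.81×ln(4.064) = 3217.7×1.4023 ≈ 4512 m/s.
Stage 2: m₀ = 33,280 kg, m_f = 33,280 − 25,100 = 8,180 kg; Δv = 339×9.81×ln(4.068) = 3325.6×1.4033 ≈ 4667 m/s.
Total Δv = 4512 + 4667 = 9179 m/s.

Δv ≈ 9180 m/s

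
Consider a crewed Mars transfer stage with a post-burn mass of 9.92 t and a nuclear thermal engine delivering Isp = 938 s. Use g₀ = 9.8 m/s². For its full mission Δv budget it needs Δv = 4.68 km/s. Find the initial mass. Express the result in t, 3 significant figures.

initial mass ≈ 16.5 t

v_e = Isp · g₀ = 938 × 9.8 = 9192.4 m/s.
By the Tsiolkovsky rocket equation, m₀/m_f = exp(Δv / v_e) = exp(4680 / 9192.4) = exp(0.5091) = 1.6638.
m₀ = m_f × 1.6638 = 9.92 × 1.6638 = 16.5049 t.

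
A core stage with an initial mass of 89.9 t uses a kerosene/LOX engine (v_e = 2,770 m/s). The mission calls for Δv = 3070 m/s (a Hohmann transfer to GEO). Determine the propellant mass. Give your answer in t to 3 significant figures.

m₀/m_f = exp(Δv / v_e) = exp(3070 / 2770.0) = exp(1.1083) = 3.0292.
m_f = 89.9 / 3.0292 = 29.6778 t, so propellant = m₀ − m_f = 89.9 − 29.6778 = 60.2222 t.

propellant mass ≈ 60.2 t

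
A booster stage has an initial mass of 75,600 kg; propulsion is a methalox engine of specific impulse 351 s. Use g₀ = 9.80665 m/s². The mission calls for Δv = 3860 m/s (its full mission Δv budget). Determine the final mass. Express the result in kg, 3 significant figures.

v_e = Isp · g₀ = 351 × 9.80665 = 3442.1 m/s.
Using Δv = v_e ln(m₀/m_f): m₀/m_f = exp(Δv / v_e) = exp(3860 / 3442.1) = exp(1.1214) = 3.0691.
m_f = m₀ / 3.0691 = 75,600 / 3.0691 = 24,632.6 kg.

final mass ≈ 24600 kg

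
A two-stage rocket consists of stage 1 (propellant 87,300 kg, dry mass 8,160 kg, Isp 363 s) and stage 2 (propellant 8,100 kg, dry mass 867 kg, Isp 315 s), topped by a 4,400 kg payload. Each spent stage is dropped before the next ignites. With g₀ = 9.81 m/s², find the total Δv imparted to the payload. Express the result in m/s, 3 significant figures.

Ignition mass of stage 1 = 87,300+8,160 + 8,100+867 + 4,400 = 108,827 kg.
Stage 1: m₀ = 108,827 kg, m_f = 108,827 − 87,300 = 21,527 kg; Δv = 363×9.81×ln(5.055) = 3561.0×1.6205 ≈ 5770 m/s.
Stage 2: m₀ = 13,367 kg, m_f = 13,367 − 8,100 = 5,267 kg; Δv = 315×9.81×ln(2.538) = 3090.2×0.9313 ≈ 2878 m/s.
Total Δv = 5770 + 2878 = 8648 m/s.

Δv ≈ 8650 m/s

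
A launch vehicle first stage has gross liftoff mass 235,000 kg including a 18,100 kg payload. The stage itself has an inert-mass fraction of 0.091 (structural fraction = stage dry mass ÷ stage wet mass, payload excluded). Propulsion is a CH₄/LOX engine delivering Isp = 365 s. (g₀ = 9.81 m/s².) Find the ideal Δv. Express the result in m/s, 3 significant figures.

Δv ≈ 6540 m/s

Stage wet mass = m₀ − payload = 235,000 − 18,100 = 216,900 kg.
Stage dry mass = ε × stage wet mass = 0.091 × 216,900 = 19,737.9 kg.
Burnout mass m_f = stage dry + payload = 19,737.9 + 18,100 = 37,837.9 kg.
v_e = Isp · g₀ = 365 × 9.81 = 3580.7 m/s.
Δv = v_e · ln(235,000/37,837.9) = 3580.7 × ln(6.211) = 3580.7 × 1.8263 ≈ 6539 m/s.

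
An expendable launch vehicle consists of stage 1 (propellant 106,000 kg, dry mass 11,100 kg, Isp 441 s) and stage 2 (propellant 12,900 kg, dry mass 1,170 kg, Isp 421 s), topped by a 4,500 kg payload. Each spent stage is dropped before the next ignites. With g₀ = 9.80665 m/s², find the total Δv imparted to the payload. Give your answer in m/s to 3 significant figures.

Δv ≈ 11500 m/s

Ignition mass of stage 1 = 106,000+11,100 + 12,900+1,170 + 4,500 = 135,670 kg.
Stage 1: m₀ = 135,670 kg, m_f = 135,670 − 106,000 = 29,670 kg; Δv = 441×9.80665×ln(4.573) = 4324.7×1.5201 ≈ 6574 m/s.
Stage 2: m₀ = 18,570 kg, m_f = 18,570 − 12,900 = 5,670 kg; Δv = 421×9.80665×ln(3.275) = 4128.6×1.1864 ≈ 4898 m/s.
Total Δv = 6574 + 4898 = 11472 m/s.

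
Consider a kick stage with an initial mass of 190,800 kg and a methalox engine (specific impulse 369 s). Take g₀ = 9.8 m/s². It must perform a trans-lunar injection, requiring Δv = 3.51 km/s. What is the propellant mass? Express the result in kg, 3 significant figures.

v_e = Isp · g₀ = 369 × 9.8 = 3616.2 m/s.
By the Tsiolkovsky rocket equation, m₀/m_f = exp(Δv / v_e) = exp(3510 / 3616.2) = exp(0.9706) = 2.6396.
m_f = 190,800 / 2.6396 = 72,283.7 kg, so propellant = m₀ − m_f = 190,800 − 72,283.7 = 118,516.3 kg.

propellant mass ≈ 119000 kg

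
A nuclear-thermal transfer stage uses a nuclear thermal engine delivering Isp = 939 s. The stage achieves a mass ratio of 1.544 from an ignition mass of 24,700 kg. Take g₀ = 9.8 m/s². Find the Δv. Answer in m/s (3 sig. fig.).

v_e = Isp · g₀ = 939 × 9.8 = 9202.2 m/s.
Using Δv = v_e ln(m₀/m_f): Δv = v_e · ln(1.544) = 9202.2 × 0.4344 ≈ 3997.2 m/s.

Δv ≈ 4000 m/s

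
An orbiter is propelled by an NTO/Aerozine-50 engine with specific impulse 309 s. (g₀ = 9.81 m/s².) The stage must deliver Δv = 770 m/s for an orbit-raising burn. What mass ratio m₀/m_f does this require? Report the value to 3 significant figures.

mass ratio ≈ 1.29

v_e = Isp · g₀ = 309 × 9.81 = 3031.3 m/s.
m₀/m_f = exp(Δv / v_e) = exp(770 / 3031.3) = exp(0.2540) = 1.2892.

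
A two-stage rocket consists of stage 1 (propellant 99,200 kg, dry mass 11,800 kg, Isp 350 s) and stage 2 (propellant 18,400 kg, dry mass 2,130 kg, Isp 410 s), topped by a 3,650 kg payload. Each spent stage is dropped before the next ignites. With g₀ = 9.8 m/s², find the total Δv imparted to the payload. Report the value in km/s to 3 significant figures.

Δv ≈ 10.3 km/s

Ignition mass of stage 1 = 99,200+11,800 + 18,400+2,130 + 3,650 = 135,180 kg.
Stage 1: m₀ = 135,180 kg, m_f = 135,180 − 99,200 = 35,980 kg; Δv = 350×9.8×ln(3.757) = 3430.0×1.3236 ≈ 4540 m/s.
Stage 2: m₀ = 24,180 kg, m_f = 24,180 − 18,400 = 5,780 kg; Δv = 410×9.8×ln(4.183) = 4018.0×1.4311 ≈ 5750 m/s.
Total Δv = 4540 + 5750 = 10290 m/s.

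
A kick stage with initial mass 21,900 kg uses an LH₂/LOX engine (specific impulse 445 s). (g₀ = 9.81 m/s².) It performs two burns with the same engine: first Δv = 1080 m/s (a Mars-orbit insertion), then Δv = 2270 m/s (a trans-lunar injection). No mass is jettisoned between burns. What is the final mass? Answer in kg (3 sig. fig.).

v_e = Isp · g₀ = 445 × 9.81 = 4365.4 m/s.
After the first burn: m = 21900 × exp(−1080/4365.4) = 21900 × 0.78083 = 17,100.2 kg.
After the second burn: m = 17,100.2 × exp(−2270/4365.4) = 17,100.2 × 0.59453 = 10,166.6 kg.

final mass ≈ 10200 kg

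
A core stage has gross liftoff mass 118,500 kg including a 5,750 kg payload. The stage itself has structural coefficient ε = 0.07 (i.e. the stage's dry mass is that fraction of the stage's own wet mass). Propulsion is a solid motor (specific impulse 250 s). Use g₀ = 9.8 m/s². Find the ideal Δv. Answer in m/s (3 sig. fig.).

Δv ≈ 5300 m/s

Stage wet mass = m₀ − payload = 118,500 − 5,750 = 112,750 kg.
Stage dry mass = ε × stage wet mass = 0.07 × 112,750 = 7,892.5 kg.
Burnout mass m_f = stage dry + payload = 7,892.5 + 5,750 = 13,642.5 kg.
v_e = Isp · g₀ = 250 × 9.8 = 2450.0 m/s.
From the ideal rocket equation, Δv = v_e · ln(118,500/13,642.5) = 2450.0 × ln(8.686) = 2450.0 × 2.1617 ≈ 5296 m/s.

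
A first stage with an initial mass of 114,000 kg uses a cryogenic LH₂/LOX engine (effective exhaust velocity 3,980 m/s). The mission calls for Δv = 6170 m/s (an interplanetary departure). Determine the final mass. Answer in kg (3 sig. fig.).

final mass ≈ 24200 kg

m₀/m_f = exp(Δv / v_e) = exp(6170 / 3980.0) = exp(1.5503) = 4.7127.
m_f = m₀ / 4.7127 = 114,000 / 4.7127 = 24,190 kg.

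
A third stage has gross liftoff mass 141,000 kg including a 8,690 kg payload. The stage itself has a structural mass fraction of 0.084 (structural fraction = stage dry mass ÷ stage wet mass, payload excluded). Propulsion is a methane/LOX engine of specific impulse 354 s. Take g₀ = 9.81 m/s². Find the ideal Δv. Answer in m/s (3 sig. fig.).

Δv ≈ 6820 m/s

Stage wet mass = m₀ − payload = 141,000 − 8,690 = 132,310 kg.
Stage dry mass = ε × stage wet mass = 0.084 × 132,310 = 11,114 kg.
Burnout mass m_f = stage dry + payload = 11,114 + 8,690 = 19,804 kg.
v_e = Isp · g₀ = 354 × 9.81 = 3472.7 m/s.
By the Tsiolkovsky rocket equation, Δv = v_e · ln(141,000/19,804) = 3472.7 × ln(7.12) = 3472.7 × 1.9629 ≈ 6817 m/s.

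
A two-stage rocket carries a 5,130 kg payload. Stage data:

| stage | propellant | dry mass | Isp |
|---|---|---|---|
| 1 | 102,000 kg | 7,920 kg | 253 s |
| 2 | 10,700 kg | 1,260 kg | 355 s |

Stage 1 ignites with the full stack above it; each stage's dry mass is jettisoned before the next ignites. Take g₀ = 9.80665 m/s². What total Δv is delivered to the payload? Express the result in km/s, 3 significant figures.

Δv ≈ 7.46 km/s

Ignition mass of stage 1 = 102,000+7,920 + 10,700+1,260 + 5,130 = 127,010 kg.
Stage 1: m₀ = 127,010 kg, m_f = 127,010 − 102,000 = 25,010 kg; Δv = 253×9.80665×ln(5.078) = 2481.1×1.6250 ≈ 4032 m/s.
Stage 2: m₀ = 17,090 kg, m_f = 17,090 − 10,700 = 6,390 kg; Δv = 355×9.80665×ln(2.674) = 3481.4×0.9838 ≈ 3425 m/s.
Total Δv = 4032 + 3425 = 7457 m/s.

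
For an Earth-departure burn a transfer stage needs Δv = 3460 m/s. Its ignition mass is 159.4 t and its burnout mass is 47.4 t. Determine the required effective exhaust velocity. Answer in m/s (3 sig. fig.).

v_e ≈ 2850 m/s

ln(m₀/m_f) = ln(159400/47400) = ln(3.363) = 1.2128.
v_e = Δv / ln(m₀/m_f) = 3460 / 1.2128 = 2852.9 m/s.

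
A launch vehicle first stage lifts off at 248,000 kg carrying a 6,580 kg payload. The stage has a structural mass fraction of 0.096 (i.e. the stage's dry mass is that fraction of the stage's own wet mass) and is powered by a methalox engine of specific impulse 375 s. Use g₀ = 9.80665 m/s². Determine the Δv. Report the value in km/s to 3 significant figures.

Δv ≈ 7.80 km/s

Stage wet mass = m₀ − payload = 248,000 − 6,580 = 241,420 kg.
Stage dry mass = ε × stage wet mass = 0.096 × 241,420 = 23,176.3 kg.
Burnout mass m_f = stage dry + payload = 23,176.3 + 6,580 = 29,756.3 kg.
v_e = Isp · g₀ = 375 × 9.80665 = 3677.5 m/s.
Δv = v_e · ln(248,000/29,756.3) = 3677.5 × ln(8.334) = 3677.5 × 2.1204 ≈ 7798 m/s.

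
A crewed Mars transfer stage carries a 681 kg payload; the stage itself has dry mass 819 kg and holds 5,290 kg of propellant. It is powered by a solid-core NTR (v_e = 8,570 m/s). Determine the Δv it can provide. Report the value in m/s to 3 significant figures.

m₀ = payload + dry + propellant = 681 + 819 + 5,290 = 6,790 kg.
m_f = payload + dry = 681 + 819 = 1,500 kg.
Δv = v_e · ln(m₀/m_f) = 8570.0 × ln(4.527) = 8570.0 × 1.5100 ≈ 12940.6 m/s.

Δv ≈ 12900 m/s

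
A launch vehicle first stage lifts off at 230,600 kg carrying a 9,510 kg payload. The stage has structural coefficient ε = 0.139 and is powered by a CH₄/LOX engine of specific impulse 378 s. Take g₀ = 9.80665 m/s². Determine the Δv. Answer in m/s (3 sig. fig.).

Δv ≈ 6470 m/s

Stage wet mass = m₀ − payload = 230,600 − 9,510 = 221,090 kg.
Stage dry mass = ε × stage wet mass = 0.139 × 221,090 = 30,731.5 kg.
Burnout mass m_f = stage dry + payload = 30,731.5 + 9,510 = 40,241.5 kg.
v_e = Isp · g₀ = 378 × 9.80665 = 3706.9 m/s.
Δv = v_e · ln(230,600/40,241.5) = 3706.9 × ln(5.73) = 3706.9 × 1.7458 ≈ 6471 m/s.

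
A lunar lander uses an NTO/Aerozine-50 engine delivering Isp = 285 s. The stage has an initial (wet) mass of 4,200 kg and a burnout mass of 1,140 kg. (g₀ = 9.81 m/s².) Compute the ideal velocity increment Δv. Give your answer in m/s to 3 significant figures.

v_e = Isp · g₀ = 285 × 9.81 = 2795.9 m/s.
By the Tsiolkovsky rocket equation, Δv = v_e · ln(m₀/m_f) = 2795.9 × ln(3.684) = 2795.9 × 1.3041 ≈ 3645.9 m/s.

Δv ≈ 3650 m/s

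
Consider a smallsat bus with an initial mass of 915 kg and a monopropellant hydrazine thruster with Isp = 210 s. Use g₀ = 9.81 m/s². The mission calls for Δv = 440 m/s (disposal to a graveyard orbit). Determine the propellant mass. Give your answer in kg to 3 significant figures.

propellant mass ≈ 176 kg

v_e = Isp · g₀ = 210 × 9.81 = 2060.1 m/s.
m₀/m_f = exp(Δv / v_e) = exp(440 / 2060.1) = exp(0.2136) = 1.2381.
m_f = 915 / 1.2381 = 739.036 kg, so propellant = m₀ − m_f = 915 − 739.036 = 175.964 kg.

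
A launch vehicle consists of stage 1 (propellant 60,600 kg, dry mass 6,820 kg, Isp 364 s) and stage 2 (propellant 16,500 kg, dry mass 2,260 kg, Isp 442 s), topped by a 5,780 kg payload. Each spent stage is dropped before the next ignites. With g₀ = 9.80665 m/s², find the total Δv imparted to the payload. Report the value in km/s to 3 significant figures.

Ignition mass of stage 1 = 60,600+6,820 + 16,500+2,260 + 5,780 = 91,960 kg.
Stage 1: m₀ = 91,960 kg, m_f = 91,960 − 60,600 = 31,360 kg; Δv = 364×9.80665×ln(2.932) = 3569.6×1.0758 ≈ 3840 m/s.
Stage 2: m₀ = 24,540 kg, m_f = 24,540 − 16,500 = 8,040 kg; Δv = 442×9.80665×ln(3.052) = 4334.5×1.1159 ≈ 4837 m/s.
Total Δv = 3840 + 4837 = 8677 m/s.

Δv ≈ 8.68 km/s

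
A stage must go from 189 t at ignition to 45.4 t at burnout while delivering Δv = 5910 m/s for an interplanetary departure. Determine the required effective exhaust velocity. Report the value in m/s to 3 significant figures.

ln(m₀/m_f) = ln(189000/45400) = ln(4.163) = 1.4262.
v_e = Δv / ln(m₀/m_f) = 5910 / 1.4262 = 4143.8 m/s.

v_e ≈ 4140 m/s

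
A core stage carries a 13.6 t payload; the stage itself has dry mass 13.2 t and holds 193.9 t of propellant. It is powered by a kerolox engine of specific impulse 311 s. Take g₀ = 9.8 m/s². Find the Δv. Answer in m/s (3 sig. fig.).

v_e = Isp · g₀ = 311 × 9.8 = 3047.8 m/s.
m₀ = payload + dry + propellant = 13.6 + 13.2 + 193.9 = 220.7 t.
m_f = payload + dry = 13.6 + 13.2 = 26.8 t.
Δv = v_e · ln(m₀/m_f) = 3047.8 × ln(8.235) = 3047.8 × 2.1084 ≈ 6426.0 m/s.

Δv ≈ 6430 m/s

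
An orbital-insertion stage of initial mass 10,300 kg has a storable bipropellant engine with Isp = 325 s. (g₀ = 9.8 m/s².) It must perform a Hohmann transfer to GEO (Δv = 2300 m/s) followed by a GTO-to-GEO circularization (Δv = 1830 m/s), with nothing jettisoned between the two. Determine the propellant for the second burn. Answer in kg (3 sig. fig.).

v_e = Isp · g₀ = 325 × 9.8 = 3185.0 m/s.
After the first burn: m = 10300 × exp(−2300/3185.0) = 10300 × 0.48571 = 5,002.81 kg.
After the second burn: m = 5,002.81 × exp(−1830/3185.0) = 5,002.81 × 0.56295 = 2,816.33 kg.
Second-burn propellant = 5,002.81 − 2,816.33 = 2,186.48 kg.

propellant for the second burn ≈ 2190 kg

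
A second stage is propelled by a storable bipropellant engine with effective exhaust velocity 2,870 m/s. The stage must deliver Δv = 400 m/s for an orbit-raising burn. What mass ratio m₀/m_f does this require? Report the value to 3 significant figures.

m₀/m_f = exp(Δv / v_e) = exp(400 / 2870.0) = exp(0.1394) = 1.1496.

mass ratio ≈ 1.15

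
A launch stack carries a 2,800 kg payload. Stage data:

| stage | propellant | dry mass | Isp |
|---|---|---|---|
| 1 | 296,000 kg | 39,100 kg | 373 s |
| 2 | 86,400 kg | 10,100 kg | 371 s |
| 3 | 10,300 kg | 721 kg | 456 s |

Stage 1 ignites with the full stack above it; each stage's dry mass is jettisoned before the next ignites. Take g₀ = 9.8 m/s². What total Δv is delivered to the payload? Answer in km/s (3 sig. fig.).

Ignition mass of stage 1 = 296,000+39,100 + 86,400+10,100 + 10,300+721 + 2,800 = 445,421 kg.
Stage 1: m₀ = 445,421 kg, m_f = 445,421 − 296,000 = 149,421 kg; Δv = 373×9.8×ln(2.981) = 3655.4×1.0923 ≈ 3993 m/s.
Stage 2: m₀ = 110,321 kg, m_f = 110,321 − 86,400 = 23,921 kg; Δv = 371×9.8×ln(4.612) = 3635.8×1.5286 ≈ 5558 m/s.
Stage 3: m₀ = 13,821 kg, m_f = 13,821 − 10,300 = 3,521 kg; Δv = 456×9.8×ln(3.925) = 4468.8×1.3674 ≈ 6111 m/s.
Total Δv = 3993 + 5558 + 6111 = 15662 m/s.

Δv ≈ 15.7 km/s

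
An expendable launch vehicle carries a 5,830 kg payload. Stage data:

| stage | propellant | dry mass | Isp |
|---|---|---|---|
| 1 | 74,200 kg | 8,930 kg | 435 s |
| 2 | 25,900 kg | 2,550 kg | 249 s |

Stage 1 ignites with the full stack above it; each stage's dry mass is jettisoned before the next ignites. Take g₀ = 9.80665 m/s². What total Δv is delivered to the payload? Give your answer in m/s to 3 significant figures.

Ignition mass of stage 1 = 74,200+8,930 + 25,900+2,550 + 5,830 = 117,410 kg.
Stage 1: m₀ = 117,410 kg, m_f = 117,410 − 74,200 = 43,210 kg; Δv = 435×9.80665×ln(2.717) = 4265.9×0.9996 ≈ 4264 m/s.
Stage 2: m₀ = 34,280 kg, m_f = 34,280 − 25,900 = 8,380 kg; Δv = 249×9.80665×ln(4.091) = 2441.9×1.4087 ≈ 3440 m/s.
Total Δv = 4264 + 3440 = 7704 m/s.

Δv ≈ 7700 m/s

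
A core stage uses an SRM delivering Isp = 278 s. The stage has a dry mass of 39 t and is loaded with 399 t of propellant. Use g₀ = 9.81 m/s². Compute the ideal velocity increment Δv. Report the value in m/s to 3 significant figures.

v_e = Isp · g₀ = 278 × 9.81 = 2727.2 m/s.
m₀ = m_dry + m_prop = 39 + 399 = 438 t.
Δv = v_e · ln(m₀/m_f) = 2727.2 × ln(11.23) = 2727.2 × 2.4187 ≈ 6596.1 m/s.

Δv ≈ 6600 m/s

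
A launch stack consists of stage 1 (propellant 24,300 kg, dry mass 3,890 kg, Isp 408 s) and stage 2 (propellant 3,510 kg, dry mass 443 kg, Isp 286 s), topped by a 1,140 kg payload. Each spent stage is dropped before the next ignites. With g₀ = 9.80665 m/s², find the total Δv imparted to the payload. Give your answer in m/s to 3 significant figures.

Ignition mass of stage 1 = 24,300+3,890 + 3,510+443 + 1,140 = 33,283 kg.
Stage 1: m₀ = 33,283 kg, m_f = 33,283 − 24,300 = 8,983 kg; Δv = 408×9.80665×ln(3.705) = 4001.1×1.3097 ≈ 5240 m/s.
Stage 2: m₀ = 5,093 kg, m_f = 5,093 − 3,510 = 1,583 kg; Δv = 286×9.80665×ln(3.217) = 2804.7×1.1685 ≈ 3277 m/s.
Total Δv = 5240 + 3277 = 8517 m/s.

Δv ≈ 8520 m/s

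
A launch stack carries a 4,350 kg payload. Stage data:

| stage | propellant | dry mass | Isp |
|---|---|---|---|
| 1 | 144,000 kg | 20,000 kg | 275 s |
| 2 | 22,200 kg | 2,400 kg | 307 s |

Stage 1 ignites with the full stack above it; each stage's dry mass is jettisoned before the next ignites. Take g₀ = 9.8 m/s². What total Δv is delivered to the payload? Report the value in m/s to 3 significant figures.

Δv ≈ 8080 m/s

Ignition mass of stage 1 = 144,000+20,000 + 22,200+2,400 + 4,350 = 192,950 kg.
Stage 1: m₀ = 192,950 kg, m_f = 192,950 − 144,000 = 48,950 kg; Δv = 275×9.8×ln(3.942) = 2695.0×1.3716 ≈ 3697 m/s.
Stage 2: m₀ = 28,950 kg, m_f = 28,950 − 22,200 = 6,750 kg; Δv = 307×9.8×ln(4.289) = 3008.6×1.4560 ≈ 4381 m/s.
Total Δv = 3697 + 4381 = 8078 m/s.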